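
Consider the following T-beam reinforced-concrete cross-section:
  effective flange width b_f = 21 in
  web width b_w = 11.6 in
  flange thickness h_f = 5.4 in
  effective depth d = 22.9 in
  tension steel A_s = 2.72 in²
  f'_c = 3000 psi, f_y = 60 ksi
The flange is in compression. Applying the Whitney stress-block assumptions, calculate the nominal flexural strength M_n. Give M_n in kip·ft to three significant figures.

Tension: T = A_s f_y = 2.72 × 60 = 163.2 kips.
Try a within the flange: a = T/(0.85 f'_c b_f) = 163.2/(0.85 × 3 × 21) = 3.048 in.
Since a = 3.048 ≤ h_f = 5.4 in, the stress block lies entirely in the flange; analyse as a rectangular beam of width b_f.
M_n = T(d − a/2) = 163.2 × (22.9 − 1.524) = 3488.6 kip·in.
M_n = 3488.6/12 = 290.72 kip·ft.

M_n ≈ 291 kip·ft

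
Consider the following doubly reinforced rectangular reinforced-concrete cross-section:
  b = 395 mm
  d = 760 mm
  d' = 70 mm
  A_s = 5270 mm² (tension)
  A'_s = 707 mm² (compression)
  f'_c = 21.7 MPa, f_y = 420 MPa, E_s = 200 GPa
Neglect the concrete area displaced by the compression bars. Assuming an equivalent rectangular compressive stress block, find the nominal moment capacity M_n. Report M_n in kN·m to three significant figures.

Assume both tension and compression steel yield.
Net tension couple steel: A_s − A'_s = 4563 mm².
a = (A_s − A'_s) f_y / (0.85 f'_c b) = 1916460/(0.85 × 21.7 × 395) = 263.04 mm.
c = a/β₁ = 263.04/0.85 = 309.46 mm; ε'_s = 0.003(c − d')/c = 0.0023 ≥ f_y/E_s = 0.0021, so compression steel does yield.
M_n = (A_s − A'_s) f_y (d − a/2) + A'_s f_y (d − d') = [1916460 × (760 − 131.52) + 296940 × (760 − 70)] × 10⁻⁶ = 1204.46 + 204.89 = 1409.35 kN·m.

M_n ≈ 1410 kN·m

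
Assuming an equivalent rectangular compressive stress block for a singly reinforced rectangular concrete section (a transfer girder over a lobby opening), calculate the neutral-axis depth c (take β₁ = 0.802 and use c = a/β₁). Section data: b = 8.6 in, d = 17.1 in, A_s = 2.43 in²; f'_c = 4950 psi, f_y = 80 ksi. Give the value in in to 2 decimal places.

T = A_s f_y = 2.43 × 80 = 194.4 kips.
a = T/(0.85 f'_c b) = 194.4/(0.85 × 4.95 × 8.6) = 5.3725 in.
With β₁ = 0.802, c = a/β₁ = 5.3725/0.802 = 6.70 in.

c ≈ 6.70 in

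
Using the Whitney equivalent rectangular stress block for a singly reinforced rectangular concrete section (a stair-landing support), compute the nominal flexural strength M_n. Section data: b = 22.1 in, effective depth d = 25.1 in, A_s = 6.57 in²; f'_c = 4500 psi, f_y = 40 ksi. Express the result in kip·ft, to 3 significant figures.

M_n ≈ 516 kip·ft

T = A_s f_y = 6.57 × 40 = 262.8 kips.
a = T/(0.85 f'_c b) = 262.8/(0.85 × 4.5 × 22.1) = 3.109 in.
M_n = T(d − a/2) = 262.8 × (25.1 − 1.5545) = 6187.8 kip·in = 6187.8/12 = 515.65 kip·ft.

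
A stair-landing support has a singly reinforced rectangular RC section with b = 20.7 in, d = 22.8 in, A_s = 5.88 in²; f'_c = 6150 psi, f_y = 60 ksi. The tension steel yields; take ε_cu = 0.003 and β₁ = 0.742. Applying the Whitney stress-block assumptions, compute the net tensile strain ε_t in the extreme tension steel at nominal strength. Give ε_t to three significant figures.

ε_t ≈ 0.0126

a = A_s f_y/(0.85 f'_c b) = 3.260 in.
β₁ = 0.742, so c = a/β₁ = 3.260/0.742 = 4.394 in.
From the linear strain diagram with ε_cu = 0.003: ε_t = 0.003 (d − c)/c = 0.003 × (22.8 − 4.394)/4.394 = 0.0126.
Since ε_t ≥ 0.005, the section is tension-controlled.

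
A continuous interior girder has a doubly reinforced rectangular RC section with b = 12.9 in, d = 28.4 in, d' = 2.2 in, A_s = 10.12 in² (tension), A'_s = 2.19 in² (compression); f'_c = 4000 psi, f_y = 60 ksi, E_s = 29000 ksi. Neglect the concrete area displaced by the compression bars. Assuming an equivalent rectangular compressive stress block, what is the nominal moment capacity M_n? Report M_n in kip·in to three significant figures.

M_n ≈ 14400 kip·in

Assume both steels yield.
a = (A_s − A'_s) f_y/(0.85 f'_c b) = (10.12 − 2.19) × 60/(0.85 × 4 × 12.9) = 10.848 in.
c = a/β₁ = 10.848/0.85 = 12.762 in; ε'_s = 0.003(c − d')/c = 0.0025 ≥ ε_y = 0.0021, so the compression steel yields.
M_n = (A_s − A'_s) f_y (d − a/2) + A'_s f_y (d − d') = 475.8 × (28.4 − 5.424) + 131.4 × (28.4 − 2.2) = 10932.0 + 3442.7 = 14374.7 kip·in.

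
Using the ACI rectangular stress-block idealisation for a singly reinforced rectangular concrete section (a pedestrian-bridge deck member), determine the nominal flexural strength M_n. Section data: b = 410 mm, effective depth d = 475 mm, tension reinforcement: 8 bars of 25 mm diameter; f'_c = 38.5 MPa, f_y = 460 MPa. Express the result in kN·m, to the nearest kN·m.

M_n ≈ 737 kN·m

A_s = 8 × 491 = 3928 mm².
T = A_s f_y = 3928 × 460 = 1806880 N = 1806.88 kN.
From C = T: a = T/(0.85 f'_c b) = 1806880/(0.85 × 38.5 × 410) = 134.67 mm.
M_n = T(d − a/2) = 1806.88 kN × (475 − 67.335) mm = 736.60 kN·m.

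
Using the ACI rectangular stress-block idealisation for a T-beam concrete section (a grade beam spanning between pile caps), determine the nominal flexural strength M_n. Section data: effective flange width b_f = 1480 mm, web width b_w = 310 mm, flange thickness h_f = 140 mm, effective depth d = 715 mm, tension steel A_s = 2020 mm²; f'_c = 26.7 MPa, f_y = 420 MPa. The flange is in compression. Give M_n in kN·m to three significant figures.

M_n ≈ 596 kN·m

Tension: T = A_s f_y = 2020 × 420 = 848400 N.
Try a within the flange: a = T/(0.85 f'_c b_f) = 848400/(0.85 × 26.7 × 1480) = 25.26 mm.
Since a = 25.26 ≤ h_f = 140 mm, the stress block lies entirely in the flange; analyse as a rectangular beam of width b_f.
M_n = T(d − a/2) = 848400 × (715 − 12.63) = 595.89 × 10⁶ N·mm.
M_n = 595.89 kN·m.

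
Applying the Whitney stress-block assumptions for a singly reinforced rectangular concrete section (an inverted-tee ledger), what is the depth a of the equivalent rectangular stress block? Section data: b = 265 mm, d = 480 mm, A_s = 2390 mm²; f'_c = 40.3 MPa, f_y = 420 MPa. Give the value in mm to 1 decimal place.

a ≈ 110.6 mm

T = A_s f_y = 2390 × 420 = 1003800 N = 1003.8 kN.
Setting C = 0.85 f'_c a b equal to T: a = 1003800/(0.85 × 40.3 × 265) = 110.6 mm.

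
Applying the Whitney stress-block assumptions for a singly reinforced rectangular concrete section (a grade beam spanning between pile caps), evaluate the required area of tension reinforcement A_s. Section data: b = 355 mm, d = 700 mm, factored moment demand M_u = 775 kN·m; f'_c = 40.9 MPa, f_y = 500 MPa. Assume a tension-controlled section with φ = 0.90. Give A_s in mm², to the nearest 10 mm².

M_n = M_u/φ = 775/0.90 = 861.111 kN·m.
With M_n = 0.85 f'_c a b (d − a/2), solve the quadratic for a:
a = d − √(d² − 2M_n/(0.85 f'_c b)) = 700 − √(700² − 2 × 861.111×10⁶/(0.85 × 40.9 × 355)) = 108.01 mm.
A_s = 0.85 f'_c a b / f_y = 0.85 × 40.9 × 108.01 × 355 / 500 = 2666.0 mm².

A_s ≈ 2670 mm²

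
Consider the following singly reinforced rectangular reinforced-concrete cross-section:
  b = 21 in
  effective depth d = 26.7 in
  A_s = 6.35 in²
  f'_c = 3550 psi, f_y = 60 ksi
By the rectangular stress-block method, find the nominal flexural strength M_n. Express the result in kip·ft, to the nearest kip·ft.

M_n ≈ 752 kip·ft

T = A_s f_y = 6.35 × 60 = 381 kips.
a = T/(0.85 f'_c b) = 381/(0.85 × 3.55 × 21) = 6.013 in.
M_n = T(d − a/2) = 381 × (26.7 − 3.0065) = 9027.2 kip·in = 9027.2/12 = 752.27 kip·ft.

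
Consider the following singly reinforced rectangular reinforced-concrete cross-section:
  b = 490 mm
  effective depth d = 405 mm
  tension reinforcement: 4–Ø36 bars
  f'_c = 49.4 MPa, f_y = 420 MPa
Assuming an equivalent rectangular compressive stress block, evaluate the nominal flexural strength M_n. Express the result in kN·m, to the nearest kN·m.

A_s = 4 × 1018 = 4072 mm².
T = A_s f_y = 4072 × 420 = 1710240 N = 1710.24 kN.
From C = T: a = T/(0.85 f'_c b) = 1710240/(0.85 × 49.4 × 490) = 83.12 mm.
M_n = T(d − a/2) = 1710.24 kN × (405 − 41.56) mm = 621.57 kN·m.

M_n ≈ 622 kN·m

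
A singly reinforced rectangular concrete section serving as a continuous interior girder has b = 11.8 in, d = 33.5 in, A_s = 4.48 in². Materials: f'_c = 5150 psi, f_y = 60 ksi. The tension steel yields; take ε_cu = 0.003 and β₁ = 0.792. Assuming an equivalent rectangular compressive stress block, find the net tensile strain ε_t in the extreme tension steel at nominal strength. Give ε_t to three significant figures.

ε_t ≈ 0.0123

a = A_s f_y/(0.85 f'_c b) = 5.204 in.
β₁ = 0.792, so c = a/β₁ = 5.204/0.792 = 6.571 in.
From the linear strain diagram with ε_cu = 0.003: ε_t = 0.003 (d − c)/c = 0.003 × (33.5 − 6.571)/6.571 = 0.0123.
Since ε_t ≥ 0.005, the section is tension-controlled.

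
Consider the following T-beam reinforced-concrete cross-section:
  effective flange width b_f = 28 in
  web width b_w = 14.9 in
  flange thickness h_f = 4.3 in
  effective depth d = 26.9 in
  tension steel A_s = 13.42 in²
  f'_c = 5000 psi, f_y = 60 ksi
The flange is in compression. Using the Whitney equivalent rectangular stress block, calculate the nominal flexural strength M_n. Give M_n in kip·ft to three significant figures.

M_n ≈ 1550 kip·ft

Tension: T = A_s f_y = 13.42 × 60 = 805.2 kips.
Try a within the flange: a = T/(0.85 f'_c b_f) = 805.2/(0.85 × 5 × 28) = 6.766 in.
a = 6.766 > h_f = 4.3 in: the block extends into the web. Split into flange-overhang and web parts.
C_f = 0.85 f'_c (b_f − b_w) h_f = 0.85 × 5 × (28 − 14.9) × 4.3 = 239.4 kips.
Remaining web compression depth: a_w = (T − C_f)/(0.85 f'_c b_w) = (805.2 − 239.4)/(0.85 × 5 × 14.9) = 8.935 in.
M_n = C_f(d − h_f/2) + (T − C_f)(d − a_w/2) = 239.4 × (26.9 − 2.15) + 565.8 × (26.9 − 4.4675) = 5925.2 + 12692.3 = 18617.5 kip·in.
M_n = 18617.5/12 = 1551.46 kip·ft.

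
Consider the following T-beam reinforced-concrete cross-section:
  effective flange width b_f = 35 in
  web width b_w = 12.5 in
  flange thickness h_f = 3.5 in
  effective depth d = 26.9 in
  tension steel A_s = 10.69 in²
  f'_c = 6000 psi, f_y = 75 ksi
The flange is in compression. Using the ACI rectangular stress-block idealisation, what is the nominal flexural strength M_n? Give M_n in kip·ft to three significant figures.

Tension: T = A_s f_y = 10.69 × 75 = 801.75 kips.
Try a within the flange: a = T/(0.85 f'_c b_f) = 801.75/(0.85 × 6 × 35) = 4.492 in.
a = 4.492 > h_f = 3.5 in: the block extends into the web. Split into flange-overhang and web parts.
C_f = 0.85 f'_c (b_f − b_w) h_f = 0.85 × 6 × (35 − 12.5) × 3.5 = 401.6 kips.
Remaining web compression depth: a_w = (T − C_f)/(0.85 f'_c b_w) = (801.75 − 401.6)/(0.85 × 6 × 12.5) = 6.277 in.
M_n = C_f(d − h_f/2) + (T − C_f)(d − a_w/2) = 401.6 × (26.9 − 1.75) + 400.15 × (26.9 − 3.1385) = 10100.2 + 9508.2 = 19608.4 kip·in.
M_n = 19608.4/12 = 1634.03 kip·ft.

M_n ≈ 1630 kip·ft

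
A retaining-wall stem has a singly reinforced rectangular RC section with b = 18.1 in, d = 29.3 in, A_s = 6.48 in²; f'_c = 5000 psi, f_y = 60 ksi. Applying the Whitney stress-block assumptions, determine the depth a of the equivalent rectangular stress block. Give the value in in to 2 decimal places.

a ≈ 5.05 in

T = A_s f_y = 6.48 × 60 = 388.8 kips.
a = T/(0.85 f'_c b) = 388.8/(0.85 × 5 × 18.1) = 5.05 in.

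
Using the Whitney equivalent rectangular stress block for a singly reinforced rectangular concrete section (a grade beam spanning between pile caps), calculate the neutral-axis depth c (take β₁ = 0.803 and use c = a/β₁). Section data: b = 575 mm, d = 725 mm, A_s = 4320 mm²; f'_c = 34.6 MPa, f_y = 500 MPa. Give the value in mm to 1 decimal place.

c ≈ 159.1 mm

T = A_s f_y = 4320 × 500 = 2160000 N = 2160 kN.
Setting C = 0.85 f'_c a b equal to T: a = 2160000/(0.85 × 34.6 × 575) = 127.729 mm.
With β₁ = 0.803, c = a/β₁ = 127.729/0.803 = 159.1 mm.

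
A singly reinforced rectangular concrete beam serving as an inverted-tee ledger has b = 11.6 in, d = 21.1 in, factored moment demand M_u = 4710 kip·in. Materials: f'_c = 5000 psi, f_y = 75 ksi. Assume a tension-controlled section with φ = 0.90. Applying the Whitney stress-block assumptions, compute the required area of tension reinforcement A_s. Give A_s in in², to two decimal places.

A_s ≈ 3.84 in²

M_n = M_u/φ = 4710/0.90 = 5233.33 kip·in.
From M_n = 0.85 f'_c a b (d − a/2):
a = d − √(d² − 2M_n/(0.85 f'_c b)) = 21.1 − √(21.1² − 2 × 5233.33/(0.85 × 5 × 11.6)) = 5.839 in.
A_s = 0.85 f'_c a b / f_y = 0.85 × 5 × 5.839 × 11.6 / 75 = 3.838 in².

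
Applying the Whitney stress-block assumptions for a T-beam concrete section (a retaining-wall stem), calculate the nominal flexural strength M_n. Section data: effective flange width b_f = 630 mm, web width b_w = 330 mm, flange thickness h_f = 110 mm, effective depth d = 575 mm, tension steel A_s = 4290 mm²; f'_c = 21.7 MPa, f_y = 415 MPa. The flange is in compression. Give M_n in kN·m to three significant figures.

M_n ≈ 877 kN·m

Tension: T = A_s f_y = 4290 × 415 = 1780350 N.
Try a within the flange: a = T/(0.85 f'_c b_f) = 1780350/(0.85 × 21.7 × 630) = 153.21 mm.
a = 153.21 > h_f = 110 mm: the block extends into the web. Split into flange-overhang and web parts.
C_f = 0.85 f'_c (b_f − b_w) h_f = 0.85 × 21.7 × (630 − 330) × 110 = 608685 N.
Remaining web compression depth: a_w = (T − C_f)/(0.85 f'_c b_w) = (1780350 − 608685)/(0.85 × 21.7 × 330) = 192.49 mm.
M_n = C_f(d − h_f/2) + (T − C_f)(d − a_w/2) = 608685 × (575 − 55) + 1171665 × (575 − 96.245) = 316.52 + 560.94 = 877.46 × 10⁶ N·mm.
M_n = 877.46 kN·m.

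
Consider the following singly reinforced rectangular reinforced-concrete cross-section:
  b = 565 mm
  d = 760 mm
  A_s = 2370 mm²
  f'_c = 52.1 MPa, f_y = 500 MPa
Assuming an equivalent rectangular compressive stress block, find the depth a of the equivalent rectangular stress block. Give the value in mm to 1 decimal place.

T = A_s f_y = 2370 × 500 = 1185000 N = 1185 kN.
Setting C = 0.85 f'_c a b equal to T: a = 1185000/(0.85 × 52.1 × 565) = 47.4 mm.

a ≈ 47.4 mm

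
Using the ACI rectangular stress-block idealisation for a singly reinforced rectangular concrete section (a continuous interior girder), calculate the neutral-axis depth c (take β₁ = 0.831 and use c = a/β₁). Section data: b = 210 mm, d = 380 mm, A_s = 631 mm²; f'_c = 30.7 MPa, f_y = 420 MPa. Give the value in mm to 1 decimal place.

c ≈ 58.2 mm

T = A_s f_y = 631 × 420 = 265020 N = 265.02 kN.
Setting C = 0.85 f'_c a b equal to T: a = 265020/(0.85 × 30.7 × 210) = 48.362 mm.
With β₁ = 0.831, c = a/β₁ = 48.362/0.831 = 58.2 mm.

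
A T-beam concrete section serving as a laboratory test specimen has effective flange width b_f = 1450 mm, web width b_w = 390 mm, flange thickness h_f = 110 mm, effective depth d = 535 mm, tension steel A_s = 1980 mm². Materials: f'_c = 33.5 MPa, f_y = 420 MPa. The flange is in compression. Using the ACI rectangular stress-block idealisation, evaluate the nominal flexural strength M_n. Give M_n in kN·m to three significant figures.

M_n ≈ 437 kN·m

Tension: T = A_s f_y = 1980 × 420 = 831600 N.
Try a within the flange: a = T/(0.85 f'_c b_f) = 831600/(0.85 × 33.5 × 1450) = 20.14 mm.
Since a = 20.14 ≤ h_f = 110 mm, the stress block lies entirely in the flange; analyse as a rectangular beam of width b_f.
M_n = T(d − a/2) = 831600 × (535 − 10.07) = 436.53 × 10⁶ N·mm.
M_n = 436.53 kN·m.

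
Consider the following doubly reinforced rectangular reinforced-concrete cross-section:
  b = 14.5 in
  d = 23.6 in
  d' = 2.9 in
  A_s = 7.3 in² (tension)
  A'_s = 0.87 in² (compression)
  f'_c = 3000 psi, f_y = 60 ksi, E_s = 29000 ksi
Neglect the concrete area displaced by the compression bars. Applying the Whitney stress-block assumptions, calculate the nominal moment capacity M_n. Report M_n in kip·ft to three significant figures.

M_n ≈ 681 kip·ft

Assume both steels yield.
a = (A_s − A'_s) f_y/(0.85 f'_c b) = (7.3 − 0.87) × 60/(0.85 × 3 × 14.5) = 10.434 in.
c = a/β₁ = 10.434/0.85 = 12.275 in; ε'_s = 0.003(c − d')/c = 0.0023 ≥ ε_y = 0.0021, so the compression steel yields.
M_n = (A_s − A'_s) f_y (d − a/2) + A'_s f_y (d − d') = 385.8 × (23.6 − 5.217) + 52.2 × (23.6 − 2.9) = 7092.2 + 1080.5 = 8172.7 kip·in = 8172.7/12 = 681.06 kip·ft.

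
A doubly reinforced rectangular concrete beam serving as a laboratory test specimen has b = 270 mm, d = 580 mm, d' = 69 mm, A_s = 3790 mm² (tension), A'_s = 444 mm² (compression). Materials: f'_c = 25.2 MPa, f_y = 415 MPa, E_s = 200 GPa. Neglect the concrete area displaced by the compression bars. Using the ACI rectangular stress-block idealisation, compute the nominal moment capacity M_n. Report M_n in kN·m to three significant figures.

M_n ≈ 733 kN·m

Assume both tension and compression steel yield.
Net tension couple steel: A_s − A'_s = 3346 mm².
a = (A_s − A'_s) f_y / (0.85 f'_c b) = 1388590/(0.85 × 25.2 × 270) = 240.10 mm.
c = a/β₁ = 240.10/0.85 = 282.47 mm; ε'_s = 0.003(c − d')/c = 0.0023 ≥ f_y/E_s = 0.0021, so compression steel does yield.
M_n = (A_s − A'_s) f_y (d − a/2) + A'_s f_y (d − d') = [1388590 × (580 − 120.05) + 184260 × (580 − 69)] × 10⁻⁶ = 638.68 + 94.16 = 732.84 kN·m.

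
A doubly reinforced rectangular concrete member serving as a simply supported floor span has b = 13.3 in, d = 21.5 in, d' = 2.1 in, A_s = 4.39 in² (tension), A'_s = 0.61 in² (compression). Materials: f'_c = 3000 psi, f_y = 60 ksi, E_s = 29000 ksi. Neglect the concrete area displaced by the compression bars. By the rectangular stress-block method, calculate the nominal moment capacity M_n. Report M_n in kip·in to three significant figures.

M_n ≈ 4830 kip·in

Assume both steels yield.
a = (A_s − A'_s) f_y/(0.85 f'_c b) = (4.39 − 0.61) × 60/(0.85 × 3 × 13.3) = 6.687 in.
c = a/β₁ = 6.687/0.85 = 7.867 in; ε'_s = 0.003(c − d')/c = 0.0022 ≥ ε_y = 0.0021, so the compression steel yields.
M_n = (A_s − A'_s) f_y (d − a/2) + A'_s f_y (d − d') = 226.8 × (21.5 − 3.3435) + 36.6 × (21.5 − 2.1) = 4117.9 + 710.0 = 4827.9 kip·in.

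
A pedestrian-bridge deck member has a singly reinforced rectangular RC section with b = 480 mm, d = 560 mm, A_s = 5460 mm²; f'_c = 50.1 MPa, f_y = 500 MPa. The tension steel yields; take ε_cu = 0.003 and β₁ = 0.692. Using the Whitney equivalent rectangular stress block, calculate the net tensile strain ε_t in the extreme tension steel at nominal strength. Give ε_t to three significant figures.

a = A_s f_y/(0.85 f'_c b) = 133.56 mm.
β₁ = 0.692, so c = a/β₁ = 133.56/0.692 = 193.01 mm.
From the linear strain diagram with ε_cu = 0.003: ε_t = 0.003 (d − c)/c = 0.003 × (560 − 193.01)/193.01 = 0.00570.
Since ε_t ≥ 0.005, the section is tension-controlled.

ε_t ≈ 0.00570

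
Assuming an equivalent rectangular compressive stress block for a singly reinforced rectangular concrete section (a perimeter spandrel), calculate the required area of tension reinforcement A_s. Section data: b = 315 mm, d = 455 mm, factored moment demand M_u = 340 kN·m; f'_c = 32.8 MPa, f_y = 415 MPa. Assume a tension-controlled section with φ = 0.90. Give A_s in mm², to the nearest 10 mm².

M_n = M_u/φ = 340/0.90 = 377.778 kN·m.
With M_n = 0.85 f'_c a b (d − a/2), solve the quadratic for a:
a = d − √(d² − 2M_n/(0.85 f'_c b)) = 455 − √(455² − 2 × 377.778×10⁶/(0.85 × 32.8 × 315)) = 107.16 mm.
A_s = 0.85 f'_c a b / f_y = 0.85 × 32.8 × 107.16 × 315 / 415 = 2267.7 mm².

A_s ≈ 2270 mm²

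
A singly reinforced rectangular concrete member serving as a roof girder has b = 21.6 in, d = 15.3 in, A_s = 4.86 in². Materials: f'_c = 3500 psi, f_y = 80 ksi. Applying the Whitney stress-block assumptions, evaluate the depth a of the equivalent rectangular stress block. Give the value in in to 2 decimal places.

T = A_s f_y = 4.86 × 80 = 388.8 kips.
a = T/(0.85 f'_c b) = 388.8/(0.85 × 3.5 × 21.6) = 6.05 in.

a ≈ 6.05 in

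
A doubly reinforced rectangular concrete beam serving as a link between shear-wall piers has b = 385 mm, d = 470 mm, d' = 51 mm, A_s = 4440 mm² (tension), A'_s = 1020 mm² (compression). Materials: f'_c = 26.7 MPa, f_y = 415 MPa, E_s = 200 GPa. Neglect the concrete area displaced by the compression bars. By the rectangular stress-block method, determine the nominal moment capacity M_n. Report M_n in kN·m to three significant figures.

M_n ≈ 729 kN·m

Assume both tension and compression steel yield.
Net tension couple steel: A_s − A'_s = 3420 mm².
a = (A_s − A'_s) f_y / (0.85 f'_c b) = 1419300/(0.85 × 26.7 × 385) = 162.44 mm.
c = a/β₁ = 162.44/0.85 = 191.11 mm; ε'_s = 0.003(c − d')/c = 0.0022 ≥ f_y/E_s = 0.0021, so compression steel does yield.
M_n = (A_s − A'_s) f_y (d − a/2) + A'_s f_y (d − d') = [1419300 × (470 − 81.22) + 423300 × (470 − 51)] × 10⁻⁶ = 551.80 + 177.36 = 729.16 kN·m.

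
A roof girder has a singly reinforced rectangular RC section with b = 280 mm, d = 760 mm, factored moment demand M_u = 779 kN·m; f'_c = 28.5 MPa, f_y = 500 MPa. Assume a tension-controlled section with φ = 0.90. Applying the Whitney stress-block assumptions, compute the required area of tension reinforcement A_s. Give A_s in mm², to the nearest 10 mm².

A_s ≈ 2610 mm²

M_n = M_u/φ = 779/0.90 = 865.556 kN·m.
With M_n = 0.85 f'_c a b (d − a/2), solve the quadratic for a:
a = d − √(d² − 2M_n/(0.85 f'_c b)) = 760 − √(760² − 2 × 865.556×10⁶/(0.85 × 28.5 × 280)) = 192.21 mm.
A_s = 0.85 f'_c a b / f_y = 0.85 × 28.5 × 192.21 × 280 / 500 = 2607.5 mm².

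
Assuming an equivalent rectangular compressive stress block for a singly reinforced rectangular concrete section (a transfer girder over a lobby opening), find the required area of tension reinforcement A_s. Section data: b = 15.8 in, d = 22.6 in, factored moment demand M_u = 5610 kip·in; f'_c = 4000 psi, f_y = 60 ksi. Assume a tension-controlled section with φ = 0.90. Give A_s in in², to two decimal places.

M_n = M_u/φ = 5610/0.90 = 6233.33 kip·in.
From M_n = 0.85 f'_c a b (d − a/2):
a = d − √(d² − 2M_n/(0.85 f'_c b)) = 22.6 − √(22.6² − 2 × 6233.33/(0.85 × 4 × 15.8)) = 5.906 in.
A_s = 0.85 f'_c a b / f_y = 0.85 × 4 × 5.906 × 15.8 / 60 = 5.288 in².

A_s ≈ 5.29 in²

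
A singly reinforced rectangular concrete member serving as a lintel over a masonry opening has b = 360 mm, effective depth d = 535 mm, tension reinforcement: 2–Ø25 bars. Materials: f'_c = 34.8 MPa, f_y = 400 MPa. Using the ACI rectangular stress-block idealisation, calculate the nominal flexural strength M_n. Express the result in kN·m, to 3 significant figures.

A_s = 2 × 491 = 982 mm².
T = A_s f_y = 982 × 400 = 392800 N = 392.8 kN.
From C = T: a = T/(0.85 f'_c b) = 392800/(0.85 × 34.8 × 360) = 36.89 mm.
M_n = T(d − a/2) = 392.8 kN × (535 − 18.445) mm = 202.90 kN·m.

M_n ≈ 203 kN·m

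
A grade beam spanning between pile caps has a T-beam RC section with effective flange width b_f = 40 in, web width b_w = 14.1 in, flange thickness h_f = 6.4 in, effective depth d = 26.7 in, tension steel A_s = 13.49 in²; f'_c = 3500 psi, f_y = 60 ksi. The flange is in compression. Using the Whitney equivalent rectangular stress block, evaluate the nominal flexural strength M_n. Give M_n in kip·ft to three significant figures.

Tension: T = A_s f_y = 13.49 × 60 = 809.4 kips.
Try a within the flange: a = T/(0.85 f'_c b_f) = 809.4/(0.85 × 3.5 × 40) = 6.802 in.
a = 6.802 > h_f = 6.4 in: the block extends into the web. Split into flange-overhang and web parts.
C_f = 0.85 f'_c (b_f − b_w) h_f = 0.85 × 3.5 × (40 − 14.1) × 6.4 = 493.1 kips.
Remaining web compression depth: a_w = (T − C_f)/(0.85 f'_c b_w) = (809.4 − 493.1)/(0.85 × 3.5 × 14.1) = 7.540 in.
M_n = C_f(d − h_f/2) + (T − C_f)(d − a_w/2) = 493.1 × (26.7 − 3.2) + 316.3 × (26.7 − 3.77) = 11587.9 + 7252.8 = 18840.7 kip·in.
M_n = 18840.7/12 = 1570.06 kip·ft.

M_n ≈ 1570 kip·ft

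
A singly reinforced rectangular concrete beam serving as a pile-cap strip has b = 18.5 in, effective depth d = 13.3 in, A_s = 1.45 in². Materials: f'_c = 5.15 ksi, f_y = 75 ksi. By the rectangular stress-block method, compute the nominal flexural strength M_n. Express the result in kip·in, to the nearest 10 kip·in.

T = A_s f_y = 1.45 × 75 = 108.75 kips.
a = T/(0.85 f'_c b) = 108.75/(0.85 × 5.15 × 18.5) = 1.343 in.
M_n = T(d − a/2) = 108.75 × (13.3 − 0.6715) = 1373.3 kip·in.

M_n ≈ 1370 kip·in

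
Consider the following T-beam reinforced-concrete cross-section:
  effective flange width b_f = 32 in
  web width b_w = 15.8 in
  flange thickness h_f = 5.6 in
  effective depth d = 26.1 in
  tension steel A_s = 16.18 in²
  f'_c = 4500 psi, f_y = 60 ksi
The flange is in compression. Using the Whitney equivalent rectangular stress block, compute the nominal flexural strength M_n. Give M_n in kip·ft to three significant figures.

M_n ≈ 1760 kip·ft

Tension: T = A_s f_y = 16.18 × 60 = 970.8 kips.
Try a within the flange: a = T/(0.85 f'_c b_f) = 970.8/(0.85 × 4.5 × 32) = 7.931 in.
a = 7.931 > h_f = 5.6 in: the block extends into the web. Split into flange-overhang and web parts.
C_f = 0.85 f'_c (b_f − b_w) h_f = 0.85 × 4.5 × (32 − 15.8) × 5.6 = 347.0 kips.
Remaining web compression depth: a_w = (T − C_f)/(0.85 f'_c b_w) = (970.8 − 347.0)/(0.85 × 4.5 × 15.8) = 10.322 in.
M_n = C_f(d − h_f/2) + (T − C_f)(d − a_w/2) = 347.0 × (26.1 − 2.8) + 623.8 × (26.1 − 5.161) = 8085.1 + 13061.7 = 21146.8 kip·in.
M_n = 21146.8/12 = 1762.23 kip·ft.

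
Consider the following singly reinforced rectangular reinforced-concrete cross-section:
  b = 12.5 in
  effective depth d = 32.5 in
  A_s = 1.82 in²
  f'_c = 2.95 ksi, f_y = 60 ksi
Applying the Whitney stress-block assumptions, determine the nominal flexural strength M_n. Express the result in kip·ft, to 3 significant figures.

M_n ≈ 280 kip·ft

T = A_s f_y = 1.82 × 60 = 109.2 kips.
a = T/(0.85 f'_c b) = 109.2/(0.85 × 2.95 × 12.5) = 3.484 in.
M_n = T(d − a/2) = 109.2 × (32.5 − 1.742) = 3358.8 kip·in = 3358.8/12 = 279.90 kip·ft.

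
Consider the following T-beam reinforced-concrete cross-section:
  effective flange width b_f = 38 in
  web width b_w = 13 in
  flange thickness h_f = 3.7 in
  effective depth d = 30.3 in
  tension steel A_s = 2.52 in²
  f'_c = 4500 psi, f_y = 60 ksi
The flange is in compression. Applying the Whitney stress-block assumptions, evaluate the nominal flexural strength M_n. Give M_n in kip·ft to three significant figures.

Tension: T = A_s f_y = 2.52 × 60 = 151.2 kips.
Try a within the flange: a = T/(0.85 f'_c b_f) = 151.2/(0.85 × 4.5 × 38) = 1.040 in.
Since a = 1.040 ≤ h_f = 3.7 in, the stress block lies entirely in the flange; analyse as a rectangular beam of width b_f.
M_n = T(d − a/2) = 151.2 × (30.3 − 0.52) = 4502.7 kip·in.
M_n = 4502.7/12 = 375.23 kip·ft.

M_n ≈ 375 kip·ft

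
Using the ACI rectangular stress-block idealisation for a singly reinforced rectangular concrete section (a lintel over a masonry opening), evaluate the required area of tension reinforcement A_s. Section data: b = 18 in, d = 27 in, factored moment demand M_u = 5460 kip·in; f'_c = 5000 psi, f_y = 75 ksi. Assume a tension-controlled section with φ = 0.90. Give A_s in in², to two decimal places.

M_n = M_u/φ = 5460/0.90 = 6066.67 kip·in.
From M_n = 0.85 f'_c a b (d − a/2):
a = d − √(d² − 2M_n/(0.85 f'_c b)) = 27 − √(27² − 2 × 6066.67/(0.85 × 5 × 18)) = 3.117 in.
A_s = 0.85 f'_c a b / f_y = 0.85 × 5 × 3.117 × 18 / 75 = 3.179 in².

A_s ≈ 3.18 in²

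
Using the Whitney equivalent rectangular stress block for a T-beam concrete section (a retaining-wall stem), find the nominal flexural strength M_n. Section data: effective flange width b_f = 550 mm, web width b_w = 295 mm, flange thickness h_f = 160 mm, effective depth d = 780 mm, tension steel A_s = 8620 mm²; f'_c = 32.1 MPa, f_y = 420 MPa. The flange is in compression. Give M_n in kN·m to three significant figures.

M_n ≈ 2340 kN·m

Tension: T = A_s f_y = 8620 × 420 = 3620400 N.
Try a within the flange: a = T/(0.85 f'_c b_f) = 3620400/(0.85 × 32.1 × 550) = 241.25 mm.
a = 241.25 > h_f = 160 mm: the block extends into the web. Split into flange-overhang and web parts.
C_f = 0.85 f'_c (b_f − b_w) h_f = 0.85 × 32.1 × (550 − 295) × 160 = 1113228 N.
Remaining web compression depth: a_w = (T − C_f)/(0.85 f'_c b_w) = (3620400 − 1113228)/(0.85 × 32.1 × 295) = 311.49 mm.
M_n = C_f(d − h_f/2) + (T − C_f)(d − a_w/2) = 1113228 × (780 − 80) + 2507172 × (780 − 155.745) = 779.26 + 1565.11 = 2344.37 × 10⁶ N·mm.
M_n = 2344.37 kN·m.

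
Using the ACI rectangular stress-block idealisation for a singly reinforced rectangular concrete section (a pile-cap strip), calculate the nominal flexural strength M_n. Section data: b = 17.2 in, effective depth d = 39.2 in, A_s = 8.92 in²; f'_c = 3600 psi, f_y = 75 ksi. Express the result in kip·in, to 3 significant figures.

T = A_s f_y = 8.92 × 75 = 669 kips.
a = T/(0.85 f'_c b) = 669/(0.85 × 3.6 × 17.2) = 12.711 in.
M_n = T(d − a/2) = 669 × (39.2 − 6.3555) = 21973.0 kip·in.

M_n ≈ 22000 kip·in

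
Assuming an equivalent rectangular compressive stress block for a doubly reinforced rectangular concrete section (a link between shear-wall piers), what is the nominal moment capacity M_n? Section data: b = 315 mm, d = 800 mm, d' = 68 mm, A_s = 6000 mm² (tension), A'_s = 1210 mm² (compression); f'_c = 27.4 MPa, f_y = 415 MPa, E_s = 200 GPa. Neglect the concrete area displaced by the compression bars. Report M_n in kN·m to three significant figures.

M_n ≈ 1690 kN·m

Assume both tension and compression steel yield.
Net tension couple steel: A_s − A'_s = 4790 mm².
a = (A_s − A'_s) f_y / (0.85 f'_c b) = 1987850/(0.85 × 27.4 × 315) = 270.96 mm.
c = a/β₁ = 270.96/0.85 = 318.78 mm; ε'_s = 0.003(c − d')/c = 0.0024 ≥ f_y/E_s = 0.0021, so compression steel does yield.
M_n = (A_s − A'_s) f_y (d − a/2) + A'_s f_y (d − d') = [1987850 × (800 − 135.48) + 502150 × (800 − 68)] × 10⁻⁶ = 1320.97 + 367.57 = 1688.54 kN·m.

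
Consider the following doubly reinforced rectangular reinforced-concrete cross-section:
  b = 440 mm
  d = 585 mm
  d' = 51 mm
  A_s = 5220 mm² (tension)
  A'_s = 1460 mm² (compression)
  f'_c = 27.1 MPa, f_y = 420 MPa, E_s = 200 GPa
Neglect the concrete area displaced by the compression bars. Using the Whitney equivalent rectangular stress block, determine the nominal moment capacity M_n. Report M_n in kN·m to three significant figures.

M_n ≈ 1130 kN·m

Assume both tension and compression steel yield.
Net tension couple steel: A_s − A'_s = 3760 mm².
a = (A_s − A'_s) f_y / (0.85 f'_c b) = 1579200/(0.85 × 27.1 × 440) = 155.81 mm.
c = a/β₁ = 155.81/0.85 = 183.31 mm; ε'_s = 0.003(c − d')/c = 0.0022 ≥ f_y/E_s = 0.0021, so compression steel does yield.
M_n = (A_s − A'_s) f_y (d − a/2) + A'_s f_y (d − d') = [1579200 × (585 − 77.905) + 613200 × (585 − 51)] × 10⁻⁶ = 800.80 + 327.45 = 1128.25 kN·m.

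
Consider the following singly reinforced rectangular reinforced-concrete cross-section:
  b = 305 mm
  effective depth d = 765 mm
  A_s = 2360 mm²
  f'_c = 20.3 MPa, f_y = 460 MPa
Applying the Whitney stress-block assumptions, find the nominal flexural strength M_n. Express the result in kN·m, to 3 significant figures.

T = A_s f_y = 2360 × 460 = 1085600 N = 1085.6 kN.
From C = T: a = T/(0.85 f'_c b) = 1085600/(0.85 × 20.3 × 305) = 206.28 mm.
M_n = T(d − a/2) = 1085.6 kN × (765 − 103.14) mm = 718.52 kN·m.

M_n ≈ 719 kN·m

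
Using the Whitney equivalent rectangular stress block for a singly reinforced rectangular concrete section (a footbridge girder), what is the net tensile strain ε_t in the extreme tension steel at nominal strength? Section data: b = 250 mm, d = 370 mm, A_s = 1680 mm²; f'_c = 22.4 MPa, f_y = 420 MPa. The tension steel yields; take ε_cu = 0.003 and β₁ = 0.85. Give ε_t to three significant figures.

a = A_s f_y/(0.85 f'_c b) = 148.24 mm.
β₁ = 0.85, so c = a/β₁ = 148.24/0.85 = 174.40 mm.
From the linear strain diagram with ε_cu = 0.003: ε_t = 0.003 (d − c)/c = 0.003 × (370 − 174.40)/174.40 = 0.00336.
ε_t < 0.004 — the section is over-reinforced for flexure under ACI limits.

ε_t ≈ 0.00336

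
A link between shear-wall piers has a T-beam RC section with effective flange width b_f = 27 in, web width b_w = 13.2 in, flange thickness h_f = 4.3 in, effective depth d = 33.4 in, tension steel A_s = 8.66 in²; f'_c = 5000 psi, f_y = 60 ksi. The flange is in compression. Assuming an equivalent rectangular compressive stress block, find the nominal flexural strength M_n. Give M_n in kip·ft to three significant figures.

Tension: T = A_s f_y = 8.66 × 60 = 519.6 kips.
Try a within the flange: a = T/(0.85 f'_c b_f) = 519.6/(0.85 × 5 × 27) = 4.528 in.
a = 4.528 > h_f = 4.3 in: the block extends into the web. Split into flange-overhang and web parts.
C_f = 0.85 f'_c (b_f − b_w) h_f = 0.85 × 5 × (27 − 13.2) × 4.3 = 252.2 kips.
Remaining web compression depth: a_w = (T − C_f)/(0.85 f'_c b_w) = (519.6 − 252.2)/(0.85 × 5 × 13.2) = 4.766 in.
M_n = C_f(d − h_f/2) + (T − C_f)(d − a_w/2) = 252.2 × (33.4 − 2.15) + 267.4 × (33.4 − 2.383) = 7881.3 + 8293.9 = 16175.2 kip·in.
M_n = 16175.2/12 = 1347.93 kip·ft.

M_n ≈ 1350 kip·ft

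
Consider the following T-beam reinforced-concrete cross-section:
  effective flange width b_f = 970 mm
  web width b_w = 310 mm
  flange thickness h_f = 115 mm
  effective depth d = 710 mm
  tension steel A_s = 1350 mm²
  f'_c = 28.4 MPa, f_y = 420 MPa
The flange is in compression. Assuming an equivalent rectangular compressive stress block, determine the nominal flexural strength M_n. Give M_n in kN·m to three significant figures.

M_n ≈ 396 kN·m

Tension: T = A_s f_y = 1350 × 420 = 567000 N.
Try a within the flange: a = T/(0.85 f'_c b_f) = 567000/(0.85 × 28.4 × 970) = 24.21 mm.
Since a = 24.21 ≤ h_f = 115 mm, the stress block lies entirely in the flange; analyse as a rectangular beam of width b_f.
M_n = T(d − a/2) = 567000 × (710 − 12.105) = 395.71 × 10⁶ N·mm.
M_n = 395.71 kN·m.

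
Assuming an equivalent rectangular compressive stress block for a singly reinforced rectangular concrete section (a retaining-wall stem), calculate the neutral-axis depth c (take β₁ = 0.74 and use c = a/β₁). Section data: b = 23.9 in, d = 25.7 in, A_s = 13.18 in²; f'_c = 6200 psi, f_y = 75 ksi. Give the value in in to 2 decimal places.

T = A_s f_y = 13.18 × 75 = 988.5 kips.
a = T/(0.85 f'_c b) = 988.5/(0.85 × 6.2 × 23.9) = 7.8482 in.
With β₁ = 0.74, c = a/β₁ = 7.8482/0.74 = 10.61 in.

c ≈ 10.61 in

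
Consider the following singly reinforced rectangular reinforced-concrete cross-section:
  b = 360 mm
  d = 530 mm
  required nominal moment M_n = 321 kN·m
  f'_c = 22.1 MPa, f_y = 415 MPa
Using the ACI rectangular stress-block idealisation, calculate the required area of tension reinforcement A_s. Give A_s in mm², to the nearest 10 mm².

A_s ≈ 1610 mm²

With M_n = 0.85 f'_c a b (d − a/2), solve the quadratic for a:
a = d − √(d² − 2M_n/(0.85 f'_c b)) = 530 − √(530² − 2 × 321×10⁶/(0.85 × 22.1 × 360)) = 98.76 mm.
A_s = 0.85 f'_c a b / f_y = 0.85 × 22.1 × 98.76 × 360 / 415 = 1609.3 mm².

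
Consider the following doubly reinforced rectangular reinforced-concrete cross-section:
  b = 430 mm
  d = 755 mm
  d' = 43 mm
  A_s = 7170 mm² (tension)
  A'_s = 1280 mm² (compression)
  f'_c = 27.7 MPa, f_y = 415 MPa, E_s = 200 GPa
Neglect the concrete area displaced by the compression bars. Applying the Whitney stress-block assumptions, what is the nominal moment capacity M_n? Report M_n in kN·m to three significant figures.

M_n ≈ 1930 kN·m

Assume both tension and compression steel yield.
Net tension couple steel: A_s − A'_s = 5890 mm².
a = (A_s − A'_s) f_y / (0.85 f'_c b) = 2444350/(0.85 × 27.7 × 430) = 241.43 mm.
c = a/β₁ = 241.43/0.85 = 284.04 mm; ε'_s = 0.003(c − d')/c = 0.0025 ≥ f_y/E_s = 0.0021, so compression steel does yield.
M_n = (A_s − A'_s) f_y (d − a/2) + A'_s f_y (d − d') = [2444350 × (755 − 120.715) + 531200 × (755 − 43)] × 10⁻⁶ = 1550.41 + 378.21 = 1928.62 kN·m.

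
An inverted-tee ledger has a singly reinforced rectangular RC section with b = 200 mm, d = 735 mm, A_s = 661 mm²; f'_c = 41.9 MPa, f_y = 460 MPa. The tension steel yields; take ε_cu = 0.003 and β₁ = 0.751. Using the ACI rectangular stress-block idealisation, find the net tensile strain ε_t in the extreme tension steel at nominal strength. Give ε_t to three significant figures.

a = A_s f_y/(0.85 f'_c b) = 42.69 mm.
β₁ = 0.751, so c = a/β₁ = 42.69/0.751 = 56.84 mm.
From the linear strain diagram with ε_cu = 0.003: ε_t = 0.003 (d − c)/c = 0.003 × (735 − 56.84)/56.84 = 0.0358.
Since ε_t ≥ 0.005, the section is tension-controlled.

ε_t ≈ 0.0358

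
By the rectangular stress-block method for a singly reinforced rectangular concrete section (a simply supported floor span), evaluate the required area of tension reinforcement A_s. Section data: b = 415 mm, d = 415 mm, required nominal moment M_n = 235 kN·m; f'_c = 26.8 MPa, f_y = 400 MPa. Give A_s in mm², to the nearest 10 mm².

With M_n = 0.85 f'_c a b (d − a/2), solve the quadratic for a:
a = d − √(d² − 2M_n/(0.85 f'_c b)) = 415 − √(415² − 2 × 235×10⁶/(0.85 × 26.8 × 415)) = 64.99 mm.
A_s = 0.85 f'_c a b / f_y = 0.85 × 26.8 × 64.99 × 415 / 400 = 1536.0 mm².

A_s ≈ 1540 mm²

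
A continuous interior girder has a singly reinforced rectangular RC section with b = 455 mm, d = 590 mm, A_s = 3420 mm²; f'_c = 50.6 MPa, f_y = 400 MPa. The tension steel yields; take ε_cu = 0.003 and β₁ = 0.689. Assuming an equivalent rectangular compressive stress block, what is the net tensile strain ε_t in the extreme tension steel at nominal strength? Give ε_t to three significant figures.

ε_t ≈ 0.0144

a = A_s f_y/(0.85 f'_c b) = 69.90 mm.
β₁ = 0.689, so c = a/β₁ = 69.90/0.689 = 101.45 mm.
From the linear strain diagram with ε_cu = 0.003: ε_t = 0.003 (d − c)/c = 0.003 × (590 − 101.45)/101.45 = 0.0144.
Since ε_t ≥ 0.005, the section is tension-controlled.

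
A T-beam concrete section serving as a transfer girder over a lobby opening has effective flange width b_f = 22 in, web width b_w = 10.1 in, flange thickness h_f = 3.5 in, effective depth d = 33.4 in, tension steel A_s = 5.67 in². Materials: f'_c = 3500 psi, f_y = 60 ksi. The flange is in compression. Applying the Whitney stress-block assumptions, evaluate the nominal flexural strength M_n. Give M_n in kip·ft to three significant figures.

Tension: T = A_s f_y = 5.67 × 60 = 340.2 kips.
Try a within the flange: a = T/(0.85 f'_c b_f) = 340.2/(0.85 × 3.5 × 22) = 5.198 in.
a = 5.198 > h_f = 3.5 in: the block extends into the web. Split into flange-overhang and web parts.
C_f = 0.85 f'_c (b_f − b_w) h_f = 0.85 × 3.5 × (22 − 10.1) × 3.5 = 123.9 kips.
Remaining web compression depth: a_w = (T − C_f)/(0.85 f'_c b_w) = (340.2 − 123.9)/(0.85 × 3.5 × 10.1) = 7.199 in.
M_n = C_f(d − h_f/2) + (T − C_f)(d − a_w/2) = 123.9 × (33.4 − 1.75) + 216.3 × (33.4 − 3.5995) = 3921.4 + 6445.8 = 10367.2 kip·in.
M_n = 10367.2/12 = 863.93 kip·ft.

M_n ≈ 864 kip·ft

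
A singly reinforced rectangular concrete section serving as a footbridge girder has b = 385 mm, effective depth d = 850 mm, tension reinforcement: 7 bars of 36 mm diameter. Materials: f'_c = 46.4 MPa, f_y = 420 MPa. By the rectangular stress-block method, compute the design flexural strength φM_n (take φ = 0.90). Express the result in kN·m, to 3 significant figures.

φM_n ≈ 2020 kN·m

A_s = 7 × 1018 = 7126 mm².
T = A_s f_y = 7126 × 420 = 2992920 N = 2992.92 kN.
From C = T: a = T/(0.85 f'_c b) = 2992920/(0.85 × 46.4 × 385) = 197.10 mm.
M_n = T(d − a/2) = 2992.92 kN × (850 − 98.55) mm = 2249.03 kN·m.
φM_n = 0.90 × 2249.03 = 2024.13 kN·m.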